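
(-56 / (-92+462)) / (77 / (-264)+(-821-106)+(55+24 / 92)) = 15456 / 89051785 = 0.00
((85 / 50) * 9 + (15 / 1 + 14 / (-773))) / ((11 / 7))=1638553 / 85030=19.27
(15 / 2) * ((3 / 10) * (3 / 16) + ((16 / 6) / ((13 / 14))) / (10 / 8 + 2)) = 7.05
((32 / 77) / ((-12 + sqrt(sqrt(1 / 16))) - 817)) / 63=-64 / 8038107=-0.00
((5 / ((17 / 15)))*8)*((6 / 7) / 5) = 720 / 119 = 6.05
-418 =-418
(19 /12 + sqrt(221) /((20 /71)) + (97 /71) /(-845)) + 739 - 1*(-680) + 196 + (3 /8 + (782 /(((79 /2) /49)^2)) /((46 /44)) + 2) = 71*sqrt(221) /20 + 24892214725637 /8986291080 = 2822.80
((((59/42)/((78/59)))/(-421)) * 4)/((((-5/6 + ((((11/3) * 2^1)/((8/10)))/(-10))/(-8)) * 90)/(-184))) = -445568/15515955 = -0.03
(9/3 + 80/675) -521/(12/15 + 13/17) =-5922482/17955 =-329.85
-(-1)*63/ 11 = 63/ 11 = 5.73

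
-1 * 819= -819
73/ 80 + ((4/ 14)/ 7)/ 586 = 0.91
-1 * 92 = -92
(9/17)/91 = 9/1547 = 0.01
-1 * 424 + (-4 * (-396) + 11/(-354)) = 1159.97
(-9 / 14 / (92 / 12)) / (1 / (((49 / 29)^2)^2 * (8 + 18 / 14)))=-206473995 / 32534926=-6.35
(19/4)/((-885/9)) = -57/1180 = -0.05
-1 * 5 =-5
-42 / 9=-14 / 3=-4.67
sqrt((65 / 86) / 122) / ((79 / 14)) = 7* sqrt(170495) / 207217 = 0.01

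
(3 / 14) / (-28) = -3 / 392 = -0.01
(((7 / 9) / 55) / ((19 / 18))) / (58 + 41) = 14 / 103455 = 0.00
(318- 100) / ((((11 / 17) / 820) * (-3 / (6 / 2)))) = -3038920 / 11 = -276265.45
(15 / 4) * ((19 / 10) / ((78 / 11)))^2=43681 / 162240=0.27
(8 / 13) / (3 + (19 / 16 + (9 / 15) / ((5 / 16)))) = 3200 / 31759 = 0.10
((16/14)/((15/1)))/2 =4/105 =0.04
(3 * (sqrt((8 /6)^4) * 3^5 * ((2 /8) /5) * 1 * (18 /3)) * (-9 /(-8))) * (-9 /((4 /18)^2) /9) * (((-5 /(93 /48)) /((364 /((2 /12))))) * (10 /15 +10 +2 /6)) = 649539 /5642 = 115.13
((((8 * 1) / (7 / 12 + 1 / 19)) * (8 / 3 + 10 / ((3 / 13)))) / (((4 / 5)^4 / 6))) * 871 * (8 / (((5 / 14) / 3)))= 14387700600 / 29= 496127606.90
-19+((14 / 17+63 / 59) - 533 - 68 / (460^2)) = -29188068151 / 53058700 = -550.11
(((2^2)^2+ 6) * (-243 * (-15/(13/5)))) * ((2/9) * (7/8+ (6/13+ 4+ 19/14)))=108546075/2366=45877.46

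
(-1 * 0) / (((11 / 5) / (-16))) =0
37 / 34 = 1.09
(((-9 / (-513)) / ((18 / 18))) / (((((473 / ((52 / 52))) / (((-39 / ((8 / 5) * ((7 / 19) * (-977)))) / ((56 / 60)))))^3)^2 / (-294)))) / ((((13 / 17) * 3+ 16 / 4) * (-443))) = 26361623230520587213623046875 / 1093936293278020123383980738978572950621798005768978432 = 0.00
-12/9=-4/3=-1.33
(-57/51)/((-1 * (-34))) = -19/578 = -0.03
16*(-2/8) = -4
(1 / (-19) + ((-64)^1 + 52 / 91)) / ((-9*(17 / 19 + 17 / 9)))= 8443 / 3332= 2.53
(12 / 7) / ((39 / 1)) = 4 / 91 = 0.04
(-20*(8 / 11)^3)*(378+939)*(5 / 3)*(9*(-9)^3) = 147470284800 / 1331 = 110796607.66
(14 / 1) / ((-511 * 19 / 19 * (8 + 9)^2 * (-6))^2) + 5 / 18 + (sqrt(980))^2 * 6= 18320498554402 / 3115583863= 5880.28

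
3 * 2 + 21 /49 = 45 /7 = 6.43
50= 50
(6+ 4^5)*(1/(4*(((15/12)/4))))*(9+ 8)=14008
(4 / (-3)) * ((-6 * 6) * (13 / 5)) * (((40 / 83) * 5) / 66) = 4160 / 913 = 4.56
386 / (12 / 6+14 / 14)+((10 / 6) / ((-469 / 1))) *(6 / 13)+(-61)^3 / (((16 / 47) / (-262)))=25562094040243 / 146328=174690380.79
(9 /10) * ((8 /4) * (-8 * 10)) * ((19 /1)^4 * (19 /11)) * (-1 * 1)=356558256 /11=32414386.91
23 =23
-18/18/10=-1/10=-0.10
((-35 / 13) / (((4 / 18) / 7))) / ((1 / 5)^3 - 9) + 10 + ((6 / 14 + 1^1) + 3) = 23.86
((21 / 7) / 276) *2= 1 / 46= 0.02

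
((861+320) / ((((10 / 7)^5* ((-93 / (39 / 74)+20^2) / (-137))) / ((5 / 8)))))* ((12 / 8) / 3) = -35351188327 / 929920000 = -38.02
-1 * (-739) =739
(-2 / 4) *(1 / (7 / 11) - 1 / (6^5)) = -85529 / 108864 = -0.79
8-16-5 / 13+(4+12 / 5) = -129 / 65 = -1.98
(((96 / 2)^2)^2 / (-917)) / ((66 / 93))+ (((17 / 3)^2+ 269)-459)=-754857659 / 90783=-8314.97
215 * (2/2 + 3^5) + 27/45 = 262303/5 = 52460.60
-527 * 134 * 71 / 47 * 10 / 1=-50138780 / 47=-1066782.55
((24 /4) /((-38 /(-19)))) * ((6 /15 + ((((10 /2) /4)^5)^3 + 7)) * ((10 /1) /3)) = 192316338113 /536870912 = 358.22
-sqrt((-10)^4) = -100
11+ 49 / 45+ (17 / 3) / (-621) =112523 / 9315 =12.08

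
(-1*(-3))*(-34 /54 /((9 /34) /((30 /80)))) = -289 /108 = -2.68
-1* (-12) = 12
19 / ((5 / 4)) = 76 / 5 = 15.20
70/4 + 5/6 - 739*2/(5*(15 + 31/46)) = -5689/10815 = -0.53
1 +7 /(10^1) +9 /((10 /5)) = 31 /5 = 6.20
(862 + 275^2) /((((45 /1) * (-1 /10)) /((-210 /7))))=1529740 /3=509913.33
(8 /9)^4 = 4096 /6561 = 0.62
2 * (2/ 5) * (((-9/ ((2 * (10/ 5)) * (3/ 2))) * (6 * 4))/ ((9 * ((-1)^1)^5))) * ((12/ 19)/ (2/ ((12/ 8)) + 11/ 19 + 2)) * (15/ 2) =864/ 223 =3.87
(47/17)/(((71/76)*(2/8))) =14288/1207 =11.84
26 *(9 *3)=702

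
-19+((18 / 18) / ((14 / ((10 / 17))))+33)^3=60759155547 / 1685159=36055.44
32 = 32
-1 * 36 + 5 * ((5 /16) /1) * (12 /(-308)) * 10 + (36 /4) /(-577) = -13017471 /355432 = -36.62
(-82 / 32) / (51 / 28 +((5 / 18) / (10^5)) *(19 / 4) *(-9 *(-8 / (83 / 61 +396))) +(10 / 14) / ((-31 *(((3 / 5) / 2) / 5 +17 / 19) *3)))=-104784924311250 / 74152410147809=-1.41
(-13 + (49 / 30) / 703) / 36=-274121 / 759240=-0.36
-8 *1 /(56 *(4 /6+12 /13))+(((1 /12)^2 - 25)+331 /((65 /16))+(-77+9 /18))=-40837687 /2031120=-20.11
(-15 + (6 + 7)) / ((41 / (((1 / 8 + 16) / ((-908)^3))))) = 129 / 122772583168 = 0.00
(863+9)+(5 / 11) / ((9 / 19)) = 86423 / 99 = 872.96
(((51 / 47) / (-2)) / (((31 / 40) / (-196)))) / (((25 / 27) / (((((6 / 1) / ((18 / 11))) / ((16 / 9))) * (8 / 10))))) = 8906436 / 36425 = 244.51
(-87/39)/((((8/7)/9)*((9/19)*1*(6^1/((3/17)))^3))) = -3857/4087616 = -0.00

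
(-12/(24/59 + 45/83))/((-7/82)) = 1606216/10843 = 148.13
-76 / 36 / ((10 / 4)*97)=-38 / 4365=-0.01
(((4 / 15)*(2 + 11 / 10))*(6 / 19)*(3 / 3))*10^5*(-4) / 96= -62000 / 57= -1087.72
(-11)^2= 121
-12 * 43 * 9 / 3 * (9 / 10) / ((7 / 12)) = -83592 / 35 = -2388.34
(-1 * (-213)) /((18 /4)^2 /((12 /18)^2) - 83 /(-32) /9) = 61344 /13205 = 4.65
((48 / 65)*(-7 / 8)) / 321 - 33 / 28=-1.18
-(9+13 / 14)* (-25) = 3475 / 14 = 248.21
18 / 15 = 6 / 5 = 1.20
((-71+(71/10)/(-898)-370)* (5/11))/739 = -3960251/14599684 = -0.27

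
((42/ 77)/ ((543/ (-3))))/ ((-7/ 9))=54/ 13937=0.00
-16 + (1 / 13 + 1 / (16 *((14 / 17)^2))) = -15.83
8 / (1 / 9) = 72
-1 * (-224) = 224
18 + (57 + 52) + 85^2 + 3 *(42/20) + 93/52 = 1913623/260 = 7360.09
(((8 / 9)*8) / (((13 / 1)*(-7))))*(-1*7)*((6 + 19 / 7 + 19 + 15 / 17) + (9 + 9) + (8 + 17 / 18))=30.38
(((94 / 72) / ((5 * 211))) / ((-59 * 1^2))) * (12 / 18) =-47 / 3361230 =-0.00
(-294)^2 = 86436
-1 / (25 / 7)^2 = -49 / 625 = -0.08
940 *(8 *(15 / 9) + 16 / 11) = 458720 / 33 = 13900.61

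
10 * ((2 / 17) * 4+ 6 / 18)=410 / 51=8.04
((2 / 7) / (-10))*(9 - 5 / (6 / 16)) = 13 / 105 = 0.12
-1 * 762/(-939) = 254/313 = 0.81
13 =13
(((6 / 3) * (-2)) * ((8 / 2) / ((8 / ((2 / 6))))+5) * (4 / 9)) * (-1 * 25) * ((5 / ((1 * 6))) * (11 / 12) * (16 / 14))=341000 / 1701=200.47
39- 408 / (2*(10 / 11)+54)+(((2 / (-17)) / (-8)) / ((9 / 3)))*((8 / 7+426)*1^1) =7405471 / 219198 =33.78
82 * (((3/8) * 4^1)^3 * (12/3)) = 1107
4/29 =0.14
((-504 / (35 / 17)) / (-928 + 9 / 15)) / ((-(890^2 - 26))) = -612 / 1836423569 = -0.00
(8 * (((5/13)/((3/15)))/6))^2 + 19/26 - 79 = -218095/3042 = -71.69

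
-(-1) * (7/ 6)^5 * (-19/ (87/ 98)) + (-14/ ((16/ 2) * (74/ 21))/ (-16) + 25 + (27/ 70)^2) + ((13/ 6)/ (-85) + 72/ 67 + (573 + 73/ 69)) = 1780150324034288587/ 3213104635843200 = 554.03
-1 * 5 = -5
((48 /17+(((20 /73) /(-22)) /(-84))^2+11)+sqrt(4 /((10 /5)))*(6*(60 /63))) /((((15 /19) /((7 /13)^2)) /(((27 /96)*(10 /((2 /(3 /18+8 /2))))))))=16625*sqrt(2) /1352+126967083560375 /4268243536128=47.14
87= 87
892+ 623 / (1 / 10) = 7122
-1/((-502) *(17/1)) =1/8534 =0.00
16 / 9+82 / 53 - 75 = -34189 / 477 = -71.68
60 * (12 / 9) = 80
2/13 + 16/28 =66/91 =0.73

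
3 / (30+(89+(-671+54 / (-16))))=-8 / 1481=-0.01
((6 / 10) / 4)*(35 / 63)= 1 / 12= 0.08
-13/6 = -2.17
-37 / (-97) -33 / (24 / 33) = -34915 / 776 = -44.99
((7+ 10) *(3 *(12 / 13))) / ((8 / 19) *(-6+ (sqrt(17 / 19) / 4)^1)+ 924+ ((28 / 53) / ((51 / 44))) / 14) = 7065495201335004 / 138303385599653599 - 42478299126 *sqrt(323) / 138303385599653599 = 0.05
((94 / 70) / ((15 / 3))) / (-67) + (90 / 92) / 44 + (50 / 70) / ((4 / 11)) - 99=-2302360853 / 23731400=-97.02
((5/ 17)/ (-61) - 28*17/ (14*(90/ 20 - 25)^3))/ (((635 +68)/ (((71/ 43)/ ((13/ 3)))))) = -13321233/ 28086489426229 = -0.00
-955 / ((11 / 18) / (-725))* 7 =87239250 / 11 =7930840.91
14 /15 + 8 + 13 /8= 1267 /120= 10.56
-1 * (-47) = 47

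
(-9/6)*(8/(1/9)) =-108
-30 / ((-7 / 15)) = 450 / 7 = 64.29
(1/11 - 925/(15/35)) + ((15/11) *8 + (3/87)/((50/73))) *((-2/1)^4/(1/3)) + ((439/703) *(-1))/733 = -1632.19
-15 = -15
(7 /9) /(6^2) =7 /324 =0.02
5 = 5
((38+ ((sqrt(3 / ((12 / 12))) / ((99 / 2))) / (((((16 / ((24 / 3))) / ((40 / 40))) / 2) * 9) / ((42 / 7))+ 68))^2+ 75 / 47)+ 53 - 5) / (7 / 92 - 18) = -1406366488196 / 287771862213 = -4.89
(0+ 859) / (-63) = -859 / 63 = -13.63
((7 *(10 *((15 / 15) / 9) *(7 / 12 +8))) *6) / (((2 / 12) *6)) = 3605 / 9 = 400.56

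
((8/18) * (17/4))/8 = 17/72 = 0.24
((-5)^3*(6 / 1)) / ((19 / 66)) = -2605.26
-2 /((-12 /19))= 19 /6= 3.17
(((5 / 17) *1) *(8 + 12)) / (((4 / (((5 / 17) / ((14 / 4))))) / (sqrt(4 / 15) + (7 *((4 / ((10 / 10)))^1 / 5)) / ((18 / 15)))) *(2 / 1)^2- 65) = -1433500 / 5559289 + 4200 *sqrt(15) / 327017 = -0.21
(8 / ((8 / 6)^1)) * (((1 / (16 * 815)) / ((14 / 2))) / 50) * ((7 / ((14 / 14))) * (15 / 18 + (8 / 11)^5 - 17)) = -15425339 / 105005252000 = -0.00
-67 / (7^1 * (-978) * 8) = 67 / 54768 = 0.00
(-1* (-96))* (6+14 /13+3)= 12576 /13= 967.38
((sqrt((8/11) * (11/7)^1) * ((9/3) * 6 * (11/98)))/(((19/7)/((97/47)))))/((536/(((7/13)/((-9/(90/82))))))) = -0.00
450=450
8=8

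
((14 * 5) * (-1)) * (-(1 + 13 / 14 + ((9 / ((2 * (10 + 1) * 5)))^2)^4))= 289384489651327047 / 2143588810000000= 135.00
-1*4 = -4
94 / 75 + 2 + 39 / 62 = 18053 / 4650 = 3.88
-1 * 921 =-921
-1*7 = -7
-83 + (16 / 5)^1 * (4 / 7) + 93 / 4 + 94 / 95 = -151439 / 2660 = -56.93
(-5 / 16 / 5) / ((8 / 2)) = -1 / 64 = -0.02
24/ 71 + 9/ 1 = 663/ 71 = 9.34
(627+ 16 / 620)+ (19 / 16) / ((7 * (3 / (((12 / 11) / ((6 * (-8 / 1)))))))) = 1436839231 / 2291520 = 627.02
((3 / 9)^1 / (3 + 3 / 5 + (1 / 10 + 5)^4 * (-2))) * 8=-40000 / 20241603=-0.00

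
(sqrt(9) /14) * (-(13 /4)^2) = -507 /224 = -2.26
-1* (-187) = 187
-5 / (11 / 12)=-60 / 11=-5.45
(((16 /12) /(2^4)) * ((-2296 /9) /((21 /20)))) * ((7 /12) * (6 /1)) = -5740 /81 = -70.86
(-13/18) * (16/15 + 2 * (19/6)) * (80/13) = -296/9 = -32.89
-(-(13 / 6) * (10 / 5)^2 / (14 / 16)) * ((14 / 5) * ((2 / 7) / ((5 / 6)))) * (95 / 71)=31616 / 2485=12.72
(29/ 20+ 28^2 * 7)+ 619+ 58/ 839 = 102500951/ 16780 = 6108.52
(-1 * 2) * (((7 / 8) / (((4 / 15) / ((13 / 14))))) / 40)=-39 / 256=-0.15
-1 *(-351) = 351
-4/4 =-1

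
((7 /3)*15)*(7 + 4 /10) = 259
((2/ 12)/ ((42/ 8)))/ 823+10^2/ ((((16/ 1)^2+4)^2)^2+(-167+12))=261277274/ 6769642234383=0.00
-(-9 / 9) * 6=6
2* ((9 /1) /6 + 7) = 17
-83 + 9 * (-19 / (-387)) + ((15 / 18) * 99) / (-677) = -4813795 / 58222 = -82.68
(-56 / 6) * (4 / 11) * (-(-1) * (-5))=560 / 33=16.97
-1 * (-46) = 46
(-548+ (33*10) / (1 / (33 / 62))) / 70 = -1649 / 310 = -5.32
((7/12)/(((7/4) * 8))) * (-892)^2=99458/3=33152.67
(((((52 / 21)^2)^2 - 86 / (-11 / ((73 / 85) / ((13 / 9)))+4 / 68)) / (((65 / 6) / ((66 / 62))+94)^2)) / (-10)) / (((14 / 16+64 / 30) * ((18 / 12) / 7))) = -3277333696792672 / 5425806486021427163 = -0.00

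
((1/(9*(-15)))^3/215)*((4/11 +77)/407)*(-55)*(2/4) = 23/2327514750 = 0.00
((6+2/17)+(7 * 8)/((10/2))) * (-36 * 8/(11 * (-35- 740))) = 0.59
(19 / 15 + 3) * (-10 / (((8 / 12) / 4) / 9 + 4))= -2304 / 217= -10.62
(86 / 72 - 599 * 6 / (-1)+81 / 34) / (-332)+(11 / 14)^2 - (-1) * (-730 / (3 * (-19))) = 489612037 / 189164304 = 2.59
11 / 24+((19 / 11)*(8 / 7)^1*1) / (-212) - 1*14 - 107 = -11807245 / 97944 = -120.55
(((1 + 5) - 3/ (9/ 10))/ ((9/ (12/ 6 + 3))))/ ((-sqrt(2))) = -20*sqrt(2)/ 27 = -1.05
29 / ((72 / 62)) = 899 / 36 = 24.97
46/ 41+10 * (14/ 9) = 6154/ 369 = 16.68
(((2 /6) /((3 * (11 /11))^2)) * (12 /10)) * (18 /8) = 1 /10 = 0.10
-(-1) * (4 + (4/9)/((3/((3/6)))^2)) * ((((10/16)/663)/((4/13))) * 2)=1625/66096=0.02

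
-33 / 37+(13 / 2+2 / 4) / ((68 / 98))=11569 / 1258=9.20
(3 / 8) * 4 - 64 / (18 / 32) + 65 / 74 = -37096 / 333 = -111.40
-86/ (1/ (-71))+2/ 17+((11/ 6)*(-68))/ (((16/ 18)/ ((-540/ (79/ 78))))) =108625126/ 1343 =80882.45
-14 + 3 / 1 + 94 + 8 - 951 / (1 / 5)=-4664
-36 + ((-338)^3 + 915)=-38613593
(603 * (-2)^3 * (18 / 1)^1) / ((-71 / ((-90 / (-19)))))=7814880 / 1349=5793.09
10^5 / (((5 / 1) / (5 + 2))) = 140000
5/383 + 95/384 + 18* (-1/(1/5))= -13198175/147072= -89.74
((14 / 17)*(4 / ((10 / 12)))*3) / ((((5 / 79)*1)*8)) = 9954 / 425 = 23.42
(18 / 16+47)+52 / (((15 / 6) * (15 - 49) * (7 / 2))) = 228243 / 4760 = 47.95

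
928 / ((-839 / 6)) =-5568 / 839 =-6.64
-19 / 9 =-2.11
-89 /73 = -1.22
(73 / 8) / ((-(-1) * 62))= 73 / 496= 0.15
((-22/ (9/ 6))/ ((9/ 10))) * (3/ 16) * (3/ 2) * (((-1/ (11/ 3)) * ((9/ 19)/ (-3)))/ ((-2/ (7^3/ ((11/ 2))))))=5145/ 836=6.15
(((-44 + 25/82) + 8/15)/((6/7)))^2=138103654129/54464400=2535.67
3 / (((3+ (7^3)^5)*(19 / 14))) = 21 / 45101834344487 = 0.00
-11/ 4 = -2.75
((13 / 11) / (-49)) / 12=-13 / 6468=-0.00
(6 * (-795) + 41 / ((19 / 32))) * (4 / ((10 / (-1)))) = 178636 / 95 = 1880.38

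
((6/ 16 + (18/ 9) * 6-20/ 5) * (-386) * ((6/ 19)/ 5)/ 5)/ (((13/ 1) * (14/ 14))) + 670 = 8235707/ 12350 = 666.86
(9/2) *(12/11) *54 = 2916/11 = 265.09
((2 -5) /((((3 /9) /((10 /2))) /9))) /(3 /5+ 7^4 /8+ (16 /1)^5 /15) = -9720 /1684939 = -0.01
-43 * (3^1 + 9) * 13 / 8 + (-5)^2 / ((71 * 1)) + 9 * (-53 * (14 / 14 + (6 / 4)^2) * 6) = -719915 / 71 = -10139.65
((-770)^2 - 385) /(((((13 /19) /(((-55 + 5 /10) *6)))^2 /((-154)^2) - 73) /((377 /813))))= -68165338189918509540 /18110744339450933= -3763.81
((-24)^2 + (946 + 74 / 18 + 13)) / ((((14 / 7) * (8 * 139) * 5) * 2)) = 3463 / 50040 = 0.07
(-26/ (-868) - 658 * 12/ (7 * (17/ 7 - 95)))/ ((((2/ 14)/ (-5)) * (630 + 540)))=-143137/ 391716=-0.37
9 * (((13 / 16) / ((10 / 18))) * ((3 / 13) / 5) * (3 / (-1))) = -729 / 400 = -1.82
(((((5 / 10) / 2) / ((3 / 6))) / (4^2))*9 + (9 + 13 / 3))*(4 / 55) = 1307 / 1320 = 0.99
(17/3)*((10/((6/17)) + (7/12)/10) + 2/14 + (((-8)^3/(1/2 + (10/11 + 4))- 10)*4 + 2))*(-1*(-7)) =-5541887/360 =-15394.13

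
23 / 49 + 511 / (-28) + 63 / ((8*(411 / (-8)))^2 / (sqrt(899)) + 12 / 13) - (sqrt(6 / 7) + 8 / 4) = -2077338701610037 / 105018918700612 - sqrt(42) / 7 + 199833543*sqrt(899) / 535810809697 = -20.70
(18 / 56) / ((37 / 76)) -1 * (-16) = 4315 / 259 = 16.66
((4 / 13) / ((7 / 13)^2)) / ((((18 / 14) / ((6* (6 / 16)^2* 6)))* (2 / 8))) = 117 / 7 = 16.71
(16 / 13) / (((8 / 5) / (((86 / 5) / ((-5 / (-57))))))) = 9804 / 65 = 150.83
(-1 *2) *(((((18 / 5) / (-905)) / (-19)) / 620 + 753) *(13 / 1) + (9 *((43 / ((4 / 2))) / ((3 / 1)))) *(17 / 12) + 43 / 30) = -3160469115229 / 159913500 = -19763.62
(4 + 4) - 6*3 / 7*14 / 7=20 / 7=2.86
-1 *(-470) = 470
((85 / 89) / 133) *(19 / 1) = 85 / 623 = 0.14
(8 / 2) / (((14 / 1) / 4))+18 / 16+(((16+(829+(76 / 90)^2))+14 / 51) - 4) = 1627555663 / 1927800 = 844.26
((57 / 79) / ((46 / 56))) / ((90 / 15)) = 266 / 1817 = 0.15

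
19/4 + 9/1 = 55/4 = 13.75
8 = 8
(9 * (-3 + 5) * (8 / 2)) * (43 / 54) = 172 / 3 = 57.33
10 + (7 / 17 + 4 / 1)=245 / 17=14.41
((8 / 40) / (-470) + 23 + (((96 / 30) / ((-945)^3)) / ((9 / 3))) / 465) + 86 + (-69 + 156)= 108448267785817121 / 553308689981250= 196.00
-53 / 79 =-0.67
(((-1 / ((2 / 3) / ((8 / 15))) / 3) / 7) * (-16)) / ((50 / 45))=96 / 175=0.55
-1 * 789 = -789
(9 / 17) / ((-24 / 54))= -81 / 68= -1.19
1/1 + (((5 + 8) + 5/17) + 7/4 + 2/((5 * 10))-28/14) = 23943/1700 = 14.08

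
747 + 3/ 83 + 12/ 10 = 310518/ 415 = 748.24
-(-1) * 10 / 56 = 0.18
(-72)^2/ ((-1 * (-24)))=216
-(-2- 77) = 79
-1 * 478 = -478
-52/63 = -0.83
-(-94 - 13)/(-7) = -107/7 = -15.29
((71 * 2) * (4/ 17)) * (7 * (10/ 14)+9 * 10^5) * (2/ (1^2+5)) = 511202840/ 51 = 10023585.10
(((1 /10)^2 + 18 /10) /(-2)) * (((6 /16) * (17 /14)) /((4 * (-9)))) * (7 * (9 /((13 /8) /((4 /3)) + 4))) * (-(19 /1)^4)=-1202993151 /66800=-18008.88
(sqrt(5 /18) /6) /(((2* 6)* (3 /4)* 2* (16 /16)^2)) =sqrt(10) /648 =0.00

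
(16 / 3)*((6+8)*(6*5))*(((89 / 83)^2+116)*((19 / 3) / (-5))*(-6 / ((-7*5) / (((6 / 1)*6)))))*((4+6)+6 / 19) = -145779443712 / 6889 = -21161190.84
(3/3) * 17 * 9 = 153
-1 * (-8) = 8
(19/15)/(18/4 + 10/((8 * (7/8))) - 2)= 266/825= 0.32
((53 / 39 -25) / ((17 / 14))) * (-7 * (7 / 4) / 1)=158123 / 663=238.50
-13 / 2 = -6.50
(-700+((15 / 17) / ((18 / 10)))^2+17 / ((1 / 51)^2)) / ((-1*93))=-113188342 / 241893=-467.93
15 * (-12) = -180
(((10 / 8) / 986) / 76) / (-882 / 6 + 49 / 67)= -0.00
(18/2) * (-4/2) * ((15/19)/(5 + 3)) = -135/76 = -1.78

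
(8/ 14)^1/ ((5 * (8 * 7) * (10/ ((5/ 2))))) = 1/ 1960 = 0.00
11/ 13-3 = -28/ 13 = -2.15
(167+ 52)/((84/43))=112.11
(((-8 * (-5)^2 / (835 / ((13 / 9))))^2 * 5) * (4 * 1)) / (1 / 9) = 5408000 / 251001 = 21.55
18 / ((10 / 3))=27 / 5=5.40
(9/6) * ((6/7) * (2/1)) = 18/7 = 2.57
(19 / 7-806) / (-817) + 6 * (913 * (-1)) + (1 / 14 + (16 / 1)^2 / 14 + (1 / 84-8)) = -375165101 / 68628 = -5466.65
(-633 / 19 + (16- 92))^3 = -8960030533 / 6859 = -1306317.33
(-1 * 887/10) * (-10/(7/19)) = 16853/7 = 2407.57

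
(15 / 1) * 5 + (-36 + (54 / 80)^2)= 63129 / 1600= 39.46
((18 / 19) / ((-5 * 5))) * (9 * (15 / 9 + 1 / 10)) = -0.60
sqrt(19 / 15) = sqrt(285) / 15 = 1.13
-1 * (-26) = 26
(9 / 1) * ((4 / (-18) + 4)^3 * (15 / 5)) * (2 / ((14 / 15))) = 3119.37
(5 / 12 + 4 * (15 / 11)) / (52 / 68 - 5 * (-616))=13175 / 6913236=0.00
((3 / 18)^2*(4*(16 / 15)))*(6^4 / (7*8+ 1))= 256 / 95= 2.69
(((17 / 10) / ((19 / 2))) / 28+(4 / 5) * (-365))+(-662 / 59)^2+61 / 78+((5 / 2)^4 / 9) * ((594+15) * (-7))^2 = 113935100193903427 / 1444475760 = 78876436.25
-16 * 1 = -16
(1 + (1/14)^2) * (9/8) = 1773/1568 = 1.13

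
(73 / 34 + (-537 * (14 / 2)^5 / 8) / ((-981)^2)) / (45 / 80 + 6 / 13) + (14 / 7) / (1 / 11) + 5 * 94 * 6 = 3302286842812 / 1161569727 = 2842.95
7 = 7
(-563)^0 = 1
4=4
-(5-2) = -3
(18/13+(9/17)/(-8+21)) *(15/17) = 4725/3757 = 1.26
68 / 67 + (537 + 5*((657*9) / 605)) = 4757858 / 8107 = 586.88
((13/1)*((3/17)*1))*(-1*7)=-273/17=-16.06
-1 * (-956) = 956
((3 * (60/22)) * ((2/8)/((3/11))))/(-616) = -0.01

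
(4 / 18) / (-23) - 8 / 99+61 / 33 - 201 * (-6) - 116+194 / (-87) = 71944811 / 66033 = 1089.53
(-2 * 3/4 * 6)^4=6561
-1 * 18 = -18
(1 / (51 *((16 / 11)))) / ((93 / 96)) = 22 / 1581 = 0.01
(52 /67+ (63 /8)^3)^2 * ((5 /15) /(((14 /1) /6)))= 281560781931529 /8237350912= 34180.99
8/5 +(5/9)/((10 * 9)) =1301/810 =1.61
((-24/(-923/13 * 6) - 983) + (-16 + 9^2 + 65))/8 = -106.62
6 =6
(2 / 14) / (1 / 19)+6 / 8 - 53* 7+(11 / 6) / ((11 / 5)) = -30803 / 84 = -366.70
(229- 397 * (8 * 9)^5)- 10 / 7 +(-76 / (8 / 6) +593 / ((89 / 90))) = -478565112360336 / 623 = -768162299133.77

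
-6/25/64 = -3/800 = -0.00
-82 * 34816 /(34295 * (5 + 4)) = -2854912 /308655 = -9.25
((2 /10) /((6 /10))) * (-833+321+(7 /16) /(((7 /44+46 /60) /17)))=-1231693 /7332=-167.99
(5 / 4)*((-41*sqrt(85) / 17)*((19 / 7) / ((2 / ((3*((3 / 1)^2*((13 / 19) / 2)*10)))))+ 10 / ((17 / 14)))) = -6517975*sqrt(85) / 16184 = -3713.10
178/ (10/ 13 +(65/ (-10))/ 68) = 314704/ 1191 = 264.24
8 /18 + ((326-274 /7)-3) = 17911 /63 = 284.30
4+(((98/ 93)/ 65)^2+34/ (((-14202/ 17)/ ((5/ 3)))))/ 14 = 4837874205343/ 1210929624450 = 4.00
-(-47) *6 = 282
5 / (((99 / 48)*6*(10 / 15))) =20 / 33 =0.61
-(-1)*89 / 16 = 89 / 16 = 5.56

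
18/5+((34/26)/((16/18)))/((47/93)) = 6.51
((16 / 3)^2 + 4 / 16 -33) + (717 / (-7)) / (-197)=-3.79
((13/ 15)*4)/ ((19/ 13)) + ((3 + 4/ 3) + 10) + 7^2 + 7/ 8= 50601/ 760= 66.58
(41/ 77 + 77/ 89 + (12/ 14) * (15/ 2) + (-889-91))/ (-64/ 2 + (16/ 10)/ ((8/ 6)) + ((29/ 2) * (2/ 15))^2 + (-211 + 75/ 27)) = 1499019075/ 362790967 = 4.13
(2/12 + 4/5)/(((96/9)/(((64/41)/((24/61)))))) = 1769/4920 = 0.36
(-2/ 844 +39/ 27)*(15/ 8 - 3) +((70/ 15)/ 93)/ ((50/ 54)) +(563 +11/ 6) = 4421181151/ 7849200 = 563.27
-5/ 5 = -1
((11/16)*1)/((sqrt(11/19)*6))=sqrt(209)/96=0.15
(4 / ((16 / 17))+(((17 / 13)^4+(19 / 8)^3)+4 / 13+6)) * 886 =174121254105 / 7311616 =23814.33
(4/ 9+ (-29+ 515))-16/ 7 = 484.16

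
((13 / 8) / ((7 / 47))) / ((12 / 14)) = 611 / 48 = 12.73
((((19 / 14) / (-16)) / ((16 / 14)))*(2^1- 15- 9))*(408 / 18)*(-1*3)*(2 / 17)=-209 / 16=-13.06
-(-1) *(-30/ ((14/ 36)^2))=-9720/ 49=-198.37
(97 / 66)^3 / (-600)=-912673 / 172497600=-0.01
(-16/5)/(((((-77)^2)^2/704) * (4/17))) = -4352/15978655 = -0.00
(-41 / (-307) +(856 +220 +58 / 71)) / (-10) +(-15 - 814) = -204171419 / 217970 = -936.70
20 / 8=5 / 2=2.50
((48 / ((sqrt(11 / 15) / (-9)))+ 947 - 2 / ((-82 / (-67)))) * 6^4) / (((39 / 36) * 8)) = 75349440 / 533 - 839808 * sqrt(165) / 143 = 65931.29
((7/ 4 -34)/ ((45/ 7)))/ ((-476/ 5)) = 43/ 816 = 0.05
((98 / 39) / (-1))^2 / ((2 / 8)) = 38416 / 1521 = 25.26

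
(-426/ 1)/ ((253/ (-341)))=574.17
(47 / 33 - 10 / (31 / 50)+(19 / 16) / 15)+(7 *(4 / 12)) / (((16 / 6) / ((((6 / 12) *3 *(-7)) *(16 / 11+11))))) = -880133 / 6820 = -129.05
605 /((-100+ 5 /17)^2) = 34969 /574605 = 0.06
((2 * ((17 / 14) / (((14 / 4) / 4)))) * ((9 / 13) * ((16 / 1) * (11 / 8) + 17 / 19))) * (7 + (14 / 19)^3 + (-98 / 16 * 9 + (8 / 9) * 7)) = -21652596975 / 11859211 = -1825.80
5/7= 0.71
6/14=3/7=0.43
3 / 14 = 0.21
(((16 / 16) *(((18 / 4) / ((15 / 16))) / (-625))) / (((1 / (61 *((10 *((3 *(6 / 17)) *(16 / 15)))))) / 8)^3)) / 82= -9870619214610432 / 629478125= -15680638.97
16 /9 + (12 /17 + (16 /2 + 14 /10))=9091 /765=11.88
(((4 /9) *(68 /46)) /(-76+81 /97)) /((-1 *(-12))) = -3298 /4527711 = -0.00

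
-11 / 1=-11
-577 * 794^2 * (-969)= 352484963268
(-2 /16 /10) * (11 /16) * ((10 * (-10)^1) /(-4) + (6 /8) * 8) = -341 /1280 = -0.27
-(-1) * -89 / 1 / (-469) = 89 / 469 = 0.19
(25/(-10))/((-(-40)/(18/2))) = -9/16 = -0.56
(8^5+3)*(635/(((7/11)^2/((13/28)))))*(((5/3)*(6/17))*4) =327334772050/5831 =56136987.15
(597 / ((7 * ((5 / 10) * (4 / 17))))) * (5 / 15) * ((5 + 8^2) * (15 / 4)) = 3501405 / 56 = 62525.09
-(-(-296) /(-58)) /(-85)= -148 /2465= -0.06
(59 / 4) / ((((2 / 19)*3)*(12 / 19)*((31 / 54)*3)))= 21299 / 496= 42.94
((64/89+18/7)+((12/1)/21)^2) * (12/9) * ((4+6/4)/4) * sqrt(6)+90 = 28919 * sqrt(6)/4361+90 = 106.24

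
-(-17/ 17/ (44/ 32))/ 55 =8/ 605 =0.01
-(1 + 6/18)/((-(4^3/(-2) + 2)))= -2/45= -0.04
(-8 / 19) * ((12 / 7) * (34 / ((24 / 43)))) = -5848 / 133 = -43.97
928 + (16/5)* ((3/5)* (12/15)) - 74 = 106942/125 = 855.54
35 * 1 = 35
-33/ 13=-2.54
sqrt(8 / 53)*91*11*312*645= 402882480*sqrt(106) / 53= 78262811.40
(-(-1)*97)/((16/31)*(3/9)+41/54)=104.16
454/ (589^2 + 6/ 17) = 7718/ 5897663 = 0.00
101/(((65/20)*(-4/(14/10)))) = -707/65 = -10.88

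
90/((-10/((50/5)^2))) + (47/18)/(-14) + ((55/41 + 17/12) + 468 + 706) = 1428769/5166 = 276.57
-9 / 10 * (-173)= 155.70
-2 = -2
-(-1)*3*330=990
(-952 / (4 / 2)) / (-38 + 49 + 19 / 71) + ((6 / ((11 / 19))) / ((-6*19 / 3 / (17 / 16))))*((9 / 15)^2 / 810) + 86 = 5775643 / 132000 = 43.75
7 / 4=1.75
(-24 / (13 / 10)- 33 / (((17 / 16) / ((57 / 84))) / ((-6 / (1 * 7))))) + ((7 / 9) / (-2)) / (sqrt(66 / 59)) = -0.76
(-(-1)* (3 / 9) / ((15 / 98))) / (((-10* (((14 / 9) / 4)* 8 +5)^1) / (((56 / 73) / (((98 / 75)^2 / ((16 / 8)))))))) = -0.02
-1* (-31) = 31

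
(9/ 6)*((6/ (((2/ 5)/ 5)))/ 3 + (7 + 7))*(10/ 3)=195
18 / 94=9 / 47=0.19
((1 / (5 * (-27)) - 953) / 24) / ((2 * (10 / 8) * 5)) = -32164 / 10125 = -3.18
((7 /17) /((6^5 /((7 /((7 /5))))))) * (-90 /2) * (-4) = 175 /3672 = 0.05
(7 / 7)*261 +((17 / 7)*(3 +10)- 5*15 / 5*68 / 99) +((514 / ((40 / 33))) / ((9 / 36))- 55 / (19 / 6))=43036339 / 21945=1961.10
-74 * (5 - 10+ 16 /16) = 296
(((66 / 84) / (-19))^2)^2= 14641 / 5006411536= 0.00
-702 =-702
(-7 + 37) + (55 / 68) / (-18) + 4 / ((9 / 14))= 44281 / 1224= 36.18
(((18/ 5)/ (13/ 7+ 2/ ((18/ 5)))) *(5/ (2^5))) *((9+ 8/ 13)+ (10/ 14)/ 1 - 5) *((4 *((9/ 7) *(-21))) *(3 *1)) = -3182085/ 7904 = -402.59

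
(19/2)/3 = 19/6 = 3.17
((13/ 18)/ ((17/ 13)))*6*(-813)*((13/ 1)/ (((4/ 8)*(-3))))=1190774/ 51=23348.51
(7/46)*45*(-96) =-15120/23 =-657.39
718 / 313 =2.29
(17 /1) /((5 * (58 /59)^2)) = 59177 /16820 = 3.52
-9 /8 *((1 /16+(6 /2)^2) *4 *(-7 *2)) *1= 9135 /16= 570.94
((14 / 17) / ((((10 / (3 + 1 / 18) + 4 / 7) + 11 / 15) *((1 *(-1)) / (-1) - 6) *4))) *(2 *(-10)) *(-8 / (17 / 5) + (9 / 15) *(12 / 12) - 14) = -4330326 / 1527943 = -2.83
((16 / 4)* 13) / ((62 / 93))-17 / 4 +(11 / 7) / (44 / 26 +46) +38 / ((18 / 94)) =5316601 / 19530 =272.23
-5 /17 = -0.29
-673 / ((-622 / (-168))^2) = -4748688 / 96721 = -49.10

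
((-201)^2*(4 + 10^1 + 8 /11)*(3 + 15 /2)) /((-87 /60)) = -1374442020 /319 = -4308595.67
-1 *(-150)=150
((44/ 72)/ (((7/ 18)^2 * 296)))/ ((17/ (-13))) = -1287/ 123284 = -0.01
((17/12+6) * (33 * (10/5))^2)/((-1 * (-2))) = 32307/2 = 16153.50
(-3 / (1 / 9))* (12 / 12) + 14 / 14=-26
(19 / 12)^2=361 / 144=2.51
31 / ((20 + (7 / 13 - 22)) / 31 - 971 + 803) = -12493 / 67723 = -0.18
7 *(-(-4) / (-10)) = -14 / 5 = -2.80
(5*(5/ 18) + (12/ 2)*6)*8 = 2692/ 9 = 299.11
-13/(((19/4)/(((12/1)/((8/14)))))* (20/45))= -2457/19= -129.32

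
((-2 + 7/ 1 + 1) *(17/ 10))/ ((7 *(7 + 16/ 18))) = 459/ 2485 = 0.18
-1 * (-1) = 1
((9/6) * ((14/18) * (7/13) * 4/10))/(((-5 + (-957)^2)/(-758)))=-18571/89294790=-0.00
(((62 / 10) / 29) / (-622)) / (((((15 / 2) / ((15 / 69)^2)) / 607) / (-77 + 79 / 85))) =121670722 / 1216618005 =0.10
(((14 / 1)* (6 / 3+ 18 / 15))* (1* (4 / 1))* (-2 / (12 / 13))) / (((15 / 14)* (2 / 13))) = -529984 / 225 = -2355.48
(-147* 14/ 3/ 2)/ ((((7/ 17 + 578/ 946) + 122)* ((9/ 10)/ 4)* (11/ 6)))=-1432760/ 211977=-6.76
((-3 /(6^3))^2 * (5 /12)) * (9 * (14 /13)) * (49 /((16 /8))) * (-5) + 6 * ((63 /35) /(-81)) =-102779 /449280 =-0.23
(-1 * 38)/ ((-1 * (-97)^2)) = 38/ 9409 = 0.00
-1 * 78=-78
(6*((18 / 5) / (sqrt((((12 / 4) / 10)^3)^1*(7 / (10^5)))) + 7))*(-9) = -216000*sqrt(21) / 7-378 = -141783.19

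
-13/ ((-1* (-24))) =-13/ 24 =-0.54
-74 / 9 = -8.22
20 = 20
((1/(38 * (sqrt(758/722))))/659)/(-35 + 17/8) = -4 * sqrt(379)/65687143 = -0.00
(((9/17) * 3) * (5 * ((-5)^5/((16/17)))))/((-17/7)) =2953125/272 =10857.08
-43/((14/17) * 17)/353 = -43/4942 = -0.01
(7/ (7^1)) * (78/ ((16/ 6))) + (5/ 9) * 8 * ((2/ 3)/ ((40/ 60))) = 1213/ 36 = 33.69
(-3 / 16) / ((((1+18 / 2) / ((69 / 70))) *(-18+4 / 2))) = 207 / 179200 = 0.00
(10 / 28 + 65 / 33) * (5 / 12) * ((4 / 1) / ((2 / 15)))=26875 / 924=29.09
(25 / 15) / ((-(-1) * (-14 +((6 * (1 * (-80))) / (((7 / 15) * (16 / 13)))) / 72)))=-140 / 2151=-0.07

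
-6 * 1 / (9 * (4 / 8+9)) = -4 / 57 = -0.07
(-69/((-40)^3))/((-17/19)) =-1311/1088000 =-0.00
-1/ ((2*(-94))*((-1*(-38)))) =1/ 7144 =0.00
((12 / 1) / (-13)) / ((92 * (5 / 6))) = -18 / 1495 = -0.01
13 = 13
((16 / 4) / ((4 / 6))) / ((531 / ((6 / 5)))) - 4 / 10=-114 / 295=-0.39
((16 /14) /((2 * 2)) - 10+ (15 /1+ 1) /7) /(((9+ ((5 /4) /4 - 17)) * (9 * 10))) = 416 /38745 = 0.01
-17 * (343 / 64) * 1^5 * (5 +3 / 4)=-134113 / 256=-523.88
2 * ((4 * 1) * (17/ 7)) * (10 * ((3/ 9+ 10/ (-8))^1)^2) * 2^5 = 329120/ 63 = 5224.13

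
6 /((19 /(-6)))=-36 /19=-1.89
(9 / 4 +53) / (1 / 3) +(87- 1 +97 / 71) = 71885 / 284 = 253.12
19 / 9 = 2.11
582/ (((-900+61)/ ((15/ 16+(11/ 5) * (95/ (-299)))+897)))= -1249085199/ 2006888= -622.40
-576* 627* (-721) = 260390592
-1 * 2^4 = -16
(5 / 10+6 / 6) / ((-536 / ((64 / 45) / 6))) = -2 / 3015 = -0.00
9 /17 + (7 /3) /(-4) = -11 /204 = -0.05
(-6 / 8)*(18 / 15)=-9 / 10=-0.90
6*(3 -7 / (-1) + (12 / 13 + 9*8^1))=6468 / 13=497.54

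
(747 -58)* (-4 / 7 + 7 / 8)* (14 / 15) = 11713 / 60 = 195.22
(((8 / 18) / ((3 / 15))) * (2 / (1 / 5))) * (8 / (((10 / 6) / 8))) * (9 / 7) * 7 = 7680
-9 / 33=-3 / 11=-0.27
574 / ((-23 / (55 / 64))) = -15785 / 736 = -21.45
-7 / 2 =-3.50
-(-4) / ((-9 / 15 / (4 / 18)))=-40 / 27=-1.48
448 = 448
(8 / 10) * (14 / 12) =14 / 15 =0.93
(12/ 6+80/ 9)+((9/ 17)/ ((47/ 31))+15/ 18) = 173611/ 14382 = 12.07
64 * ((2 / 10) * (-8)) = -512 / 5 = -102.40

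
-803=-803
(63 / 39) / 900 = 7 / 3900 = 0.00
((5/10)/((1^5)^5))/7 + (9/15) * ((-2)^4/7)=101/70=1.44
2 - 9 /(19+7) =43 /26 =1.65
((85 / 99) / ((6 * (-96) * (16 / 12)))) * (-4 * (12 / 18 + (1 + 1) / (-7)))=85 / 49896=0.00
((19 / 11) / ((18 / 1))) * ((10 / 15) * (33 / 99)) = 19 / 891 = 0.02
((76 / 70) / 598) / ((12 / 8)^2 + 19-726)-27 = -796522621 / 29500835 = -27.00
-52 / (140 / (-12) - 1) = 78 / 19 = 4.11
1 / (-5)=-1 / 5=-0.20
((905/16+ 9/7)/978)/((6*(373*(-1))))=-6479/245141568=-0.00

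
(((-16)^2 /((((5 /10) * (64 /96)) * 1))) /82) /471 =128 /6437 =0.02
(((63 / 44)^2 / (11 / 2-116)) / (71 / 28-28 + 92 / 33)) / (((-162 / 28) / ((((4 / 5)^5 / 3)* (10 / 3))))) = -4917248 / 95506393125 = -0.00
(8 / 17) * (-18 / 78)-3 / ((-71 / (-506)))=-337182 / 15691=-21.49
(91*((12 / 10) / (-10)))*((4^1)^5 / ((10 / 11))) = -1537536 / 125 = -12300.29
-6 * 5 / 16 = -1.88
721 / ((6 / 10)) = 3605 / 3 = 1201.67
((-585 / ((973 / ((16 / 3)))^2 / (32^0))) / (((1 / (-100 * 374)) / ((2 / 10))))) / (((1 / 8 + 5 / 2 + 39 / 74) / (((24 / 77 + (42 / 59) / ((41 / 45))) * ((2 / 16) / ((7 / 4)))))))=113645071155200 / 34899404615789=3.26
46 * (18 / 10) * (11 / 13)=4554 / 65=70.06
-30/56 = -15/28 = -0.54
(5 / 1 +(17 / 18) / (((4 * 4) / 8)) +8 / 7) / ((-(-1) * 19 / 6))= 1667 / 798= 2.09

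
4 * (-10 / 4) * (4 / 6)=-20 / 3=-6.67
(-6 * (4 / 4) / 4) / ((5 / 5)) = -3 / 2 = -1.50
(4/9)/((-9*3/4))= -16/243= -0.07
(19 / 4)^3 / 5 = 21.43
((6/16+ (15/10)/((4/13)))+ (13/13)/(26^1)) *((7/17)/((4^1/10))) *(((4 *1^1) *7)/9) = 67375/3978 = 16.94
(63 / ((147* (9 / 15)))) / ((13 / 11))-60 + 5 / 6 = -31975 / 546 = -58.56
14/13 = 1.08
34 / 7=4.86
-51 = -51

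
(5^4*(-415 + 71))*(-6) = 1290000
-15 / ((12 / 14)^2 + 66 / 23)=-5635 / 1354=-4.16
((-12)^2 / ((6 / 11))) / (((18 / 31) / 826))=1126664 / 3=375554.67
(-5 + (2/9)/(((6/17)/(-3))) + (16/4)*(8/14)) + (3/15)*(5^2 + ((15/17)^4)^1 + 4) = 34676792/26309115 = 1.32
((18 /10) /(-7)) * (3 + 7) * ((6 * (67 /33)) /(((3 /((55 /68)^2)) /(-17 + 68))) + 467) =-737433 /476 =-1549.23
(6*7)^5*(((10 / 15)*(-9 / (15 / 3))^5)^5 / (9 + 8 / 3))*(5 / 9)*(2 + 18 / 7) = -2689586624138504196895489032192 / 298023223876953125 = -9024755148776.50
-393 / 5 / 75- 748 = -93631 / 125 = -749.05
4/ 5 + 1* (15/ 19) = 151/ 95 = 1.59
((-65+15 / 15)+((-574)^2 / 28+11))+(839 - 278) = 12275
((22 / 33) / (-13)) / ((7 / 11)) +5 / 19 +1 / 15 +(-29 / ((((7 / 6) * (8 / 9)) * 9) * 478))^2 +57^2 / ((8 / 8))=2156468405663177 / 663682044480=3249.25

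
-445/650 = -89/130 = -0.68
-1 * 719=-719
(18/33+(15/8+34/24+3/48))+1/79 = 163189/41712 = 3.91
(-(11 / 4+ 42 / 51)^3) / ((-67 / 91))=1305750537 / 21066944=61.98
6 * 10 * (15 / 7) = 900 / 7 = 128.57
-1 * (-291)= 291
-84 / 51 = -28 / 17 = -1.65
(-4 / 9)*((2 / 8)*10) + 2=8 / 9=0.89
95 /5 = 19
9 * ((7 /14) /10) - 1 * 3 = -51 /20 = -2.55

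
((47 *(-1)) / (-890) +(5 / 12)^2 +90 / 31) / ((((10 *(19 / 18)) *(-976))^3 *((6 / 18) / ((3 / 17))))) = -4532177691 / 2990961878349291520000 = -0.00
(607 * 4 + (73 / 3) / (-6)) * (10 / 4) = 6059.86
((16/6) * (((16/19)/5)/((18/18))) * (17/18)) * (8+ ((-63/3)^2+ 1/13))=2117248/11115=190.49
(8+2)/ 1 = 10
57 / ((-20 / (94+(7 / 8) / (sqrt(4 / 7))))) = -2679 / 10 - 399 * sqrt(7) / 320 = -271.20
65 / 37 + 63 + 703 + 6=28629 / 37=773.76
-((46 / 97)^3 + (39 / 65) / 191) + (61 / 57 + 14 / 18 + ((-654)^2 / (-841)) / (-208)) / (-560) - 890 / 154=-6764474761463844097 / 1147167123244908480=-5.90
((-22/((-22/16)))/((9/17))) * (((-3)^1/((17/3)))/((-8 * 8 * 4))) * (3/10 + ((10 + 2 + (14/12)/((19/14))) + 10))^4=30368778517492801/1688960160000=17980.75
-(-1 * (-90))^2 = -8100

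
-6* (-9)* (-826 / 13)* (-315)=1080789.23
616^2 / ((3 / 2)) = 758912 / 3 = 252970.67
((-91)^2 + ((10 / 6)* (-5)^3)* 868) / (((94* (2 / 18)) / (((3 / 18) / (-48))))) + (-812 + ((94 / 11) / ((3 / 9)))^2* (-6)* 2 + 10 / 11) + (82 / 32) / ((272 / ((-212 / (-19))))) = -761825946319 / 88171248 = -8640.30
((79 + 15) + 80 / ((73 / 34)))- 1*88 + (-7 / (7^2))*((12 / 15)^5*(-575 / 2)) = 3622898 / 63875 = 56.72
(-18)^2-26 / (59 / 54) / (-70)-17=634657 / 2065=307.34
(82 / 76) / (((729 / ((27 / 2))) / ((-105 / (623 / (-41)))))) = 8405 / 60876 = 0.14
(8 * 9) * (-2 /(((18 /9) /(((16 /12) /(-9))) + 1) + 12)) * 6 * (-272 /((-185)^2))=-470016 /34225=-13.73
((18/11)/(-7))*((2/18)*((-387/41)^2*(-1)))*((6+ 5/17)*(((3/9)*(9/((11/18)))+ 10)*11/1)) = 128202264/53669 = 2388.76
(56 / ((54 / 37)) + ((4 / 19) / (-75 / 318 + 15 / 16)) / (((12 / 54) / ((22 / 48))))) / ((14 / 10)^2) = 59504360 / 2991303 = 19.89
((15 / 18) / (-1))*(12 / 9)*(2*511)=-1135.56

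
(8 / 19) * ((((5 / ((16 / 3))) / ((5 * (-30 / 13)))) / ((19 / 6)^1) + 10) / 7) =15161 / 25270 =0.60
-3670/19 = -193.16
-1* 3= -3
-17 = -17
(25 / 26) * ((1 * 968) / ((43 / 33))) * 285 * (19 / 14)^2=10270495125 / 27391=374958.75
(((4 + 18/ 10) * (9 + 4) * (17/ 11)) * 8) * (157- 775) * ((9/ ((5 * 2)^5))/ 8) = -6.48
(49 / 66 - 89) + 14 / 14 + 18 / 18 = -5693 / 66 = -86.26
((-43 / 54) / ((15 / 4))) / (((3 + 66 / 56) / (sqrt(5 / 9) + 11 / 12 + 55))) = -403942 / 142155 - 2408*sqrt(5) / 142155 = -2.88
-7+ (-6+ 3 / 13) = -166 / 13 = -12.77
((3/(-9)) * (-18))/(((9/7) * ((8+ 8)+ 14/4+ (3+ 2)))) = 4/21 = 0.19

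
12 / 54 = 2 / 9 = 0.22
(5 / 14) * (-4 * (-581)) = 830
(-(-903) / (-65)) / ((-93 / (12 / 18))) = 602 / 6045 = 0.10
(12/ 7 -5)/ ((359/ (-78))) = 1794/ 2513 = 0.71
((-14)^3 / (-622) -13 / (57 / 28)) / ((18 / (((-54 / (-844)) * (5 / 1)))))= -43750 / 1246799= -0.04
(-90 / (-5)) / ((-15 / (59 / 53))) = -354 / 265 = -1.34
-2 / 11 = -0.18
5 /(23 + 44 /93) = 465 /2183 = 0.21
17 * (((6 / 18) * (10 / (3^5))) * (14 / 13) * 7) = 16660 / 9477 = 1.76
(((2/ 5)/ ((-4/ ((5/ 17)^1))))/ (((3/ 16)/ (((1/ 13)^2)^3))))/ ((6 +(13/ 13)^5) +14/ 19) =-152/ 36186587073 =-0.00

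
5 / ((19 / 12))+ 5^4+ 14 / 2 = 12068 / 19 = 635.16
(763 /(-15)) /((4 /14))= -5341 /30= -178.03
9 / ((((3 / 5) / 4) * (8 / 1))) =7.50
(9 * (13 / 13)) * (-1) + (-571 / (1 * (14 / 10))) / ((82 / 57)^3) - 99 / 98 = -3971528109 / 27017032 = -147.00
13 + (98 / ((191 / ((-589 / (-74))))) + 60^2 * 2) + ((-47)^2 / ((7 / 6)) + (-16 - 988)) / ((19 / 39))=8499383094 / 939911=9042.75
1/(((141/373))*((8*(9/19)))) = 7087/10152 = 0.70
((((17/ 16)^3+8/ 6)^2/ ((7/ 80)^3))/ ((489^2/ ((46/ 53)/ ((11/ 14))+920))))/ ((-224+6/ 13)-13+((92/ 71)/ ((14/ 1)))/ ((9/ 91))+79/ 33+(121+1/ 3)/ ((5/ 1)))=-0.18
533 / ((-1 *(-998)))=0.53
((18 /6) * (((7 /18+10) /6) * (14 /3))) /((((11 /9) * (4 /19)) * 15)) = 6.28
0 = 0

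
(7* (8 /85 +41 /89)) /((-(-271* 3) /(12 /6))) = 19586 /2050115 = 0.01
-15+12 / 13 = -183 / 13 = -14.08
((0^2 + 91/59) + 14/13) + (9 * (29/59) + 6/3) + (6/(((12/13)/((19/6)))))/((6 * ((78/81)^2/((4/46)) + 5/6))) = 480418041/51428884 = 9.34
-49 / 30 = -1.63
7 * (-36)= -252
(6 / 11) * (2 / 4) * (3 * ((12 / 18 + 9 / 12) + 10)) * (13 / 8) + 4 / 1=6751 / 352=19.18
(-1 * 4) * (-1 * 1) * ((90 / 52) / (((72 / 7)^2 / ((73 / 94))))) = 17885 / 351936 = 0.05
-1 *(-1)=1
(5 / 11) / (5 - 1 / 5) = 25 / 264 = 0.09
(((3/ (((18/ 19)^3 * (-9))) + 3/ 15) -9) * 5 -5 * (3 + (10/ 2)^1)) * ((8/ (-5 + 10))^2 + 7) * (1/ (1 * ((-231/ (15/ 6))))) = 359446201/ 40415760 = 8.89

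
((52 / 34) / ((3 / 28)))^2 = 529984 / 2601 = 203.76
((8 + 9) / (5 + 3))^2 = 289 / 64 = 4.52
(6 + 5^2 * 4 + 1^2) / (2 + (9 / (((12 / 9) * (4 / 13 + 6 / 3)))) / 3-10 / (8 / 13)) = -4280 / 531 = -8.06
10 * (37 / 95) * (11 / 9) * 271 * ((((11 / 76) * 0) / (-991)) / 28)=0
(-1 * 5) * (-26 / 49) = 130 / 49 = 2.65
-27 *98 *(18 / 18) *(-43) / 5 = 113778 / 5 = 22755.60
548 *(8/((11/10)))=43840/11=3985.45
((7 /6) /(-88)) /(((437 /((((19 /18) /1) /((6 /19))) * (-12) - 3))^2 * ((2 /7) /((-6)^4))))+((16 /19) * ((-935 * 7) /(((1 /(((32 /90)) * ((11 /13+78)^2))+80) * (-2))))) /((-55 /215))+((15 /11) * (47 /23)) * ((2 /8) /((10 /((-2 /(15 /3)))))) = -416875732392580619 /3081798762230940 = -135.27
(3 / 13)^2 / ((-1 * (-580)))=9 / 98020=0.00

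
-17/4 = -4.25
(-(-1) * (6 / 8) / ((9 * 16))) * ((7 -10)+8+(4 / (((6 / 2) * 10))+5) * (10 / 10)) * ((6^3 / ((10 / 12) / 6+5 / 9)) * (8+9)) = 34884 / 125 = 279.07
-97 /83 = -1.17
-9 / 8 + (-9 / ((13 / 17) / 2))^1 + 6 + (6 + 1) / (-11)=-22079 / 1144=-19.30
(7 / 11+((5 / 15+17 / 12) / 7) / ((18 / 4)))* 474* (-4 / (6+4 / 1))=-21646 / 165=-131.19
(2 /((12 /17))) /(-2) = -17 /12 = -1.42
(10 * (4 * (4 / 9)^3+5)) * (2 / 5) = 15604 / 729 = 21.40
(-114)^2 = 12996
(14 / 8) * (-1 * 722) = -1263.50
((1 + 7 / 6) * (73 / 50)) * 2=949 / 150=6.33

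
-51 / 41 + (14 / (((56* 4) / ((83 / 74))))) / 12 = -721205 / 582528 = -1.24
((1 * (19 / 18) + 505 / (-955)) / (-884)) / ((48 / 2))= -1811 / 72940608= -0.00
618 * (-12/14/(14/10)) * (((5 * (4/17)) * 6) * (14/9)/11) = -494400/1309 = -377.69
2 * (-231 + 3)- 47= -503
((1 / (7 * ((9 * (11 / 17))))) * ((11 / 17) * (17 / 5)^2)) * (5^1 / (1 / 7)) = 6.42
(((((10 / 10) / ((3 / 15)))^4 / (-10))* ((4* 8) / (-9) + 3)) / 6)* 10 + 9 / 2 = 1684 / 27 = 62.37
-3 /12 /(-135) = 0.00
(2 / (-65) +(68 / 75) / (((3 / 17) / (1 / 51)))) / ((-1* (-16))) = 307 / 70200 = 0.00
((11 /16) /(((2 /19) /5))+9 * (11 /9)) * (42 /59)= 29337 /944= 31.08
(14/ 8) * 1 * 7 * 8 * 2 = 196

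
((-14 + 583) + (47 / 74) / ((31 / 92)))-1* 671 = -114832 / 1147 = -100.12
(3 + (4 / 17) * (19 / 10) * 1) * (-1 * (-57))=16701 / 85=196.48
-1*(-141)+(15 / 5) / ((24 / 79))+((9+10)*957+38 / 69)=10120603 / 552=18334.43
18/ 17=1.06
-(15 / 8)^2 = -225 / 64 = -3.52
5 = 5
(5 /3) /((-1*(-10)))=1 /6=0.17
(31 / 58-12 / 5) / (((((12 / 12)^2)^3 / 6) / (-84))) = 136332 / 145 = 940.22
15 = 15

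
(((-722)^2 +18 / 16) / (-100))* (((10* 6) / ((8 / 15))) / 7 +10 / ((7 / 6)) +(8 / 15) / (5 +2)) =-21647928671 / 168000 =-128856.72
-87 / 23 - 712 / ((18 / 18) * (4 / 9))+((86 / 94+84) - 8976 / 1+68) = -11273606 / 1081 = -10428.87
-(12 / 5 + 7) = -47 / 5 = -9.40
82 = 82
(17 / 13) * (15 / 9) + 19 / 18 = 757 / 234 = 3.24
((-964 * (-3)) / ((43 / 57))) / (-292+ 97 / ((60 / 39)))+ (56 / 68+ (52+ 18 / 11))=303272 / 8041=37.72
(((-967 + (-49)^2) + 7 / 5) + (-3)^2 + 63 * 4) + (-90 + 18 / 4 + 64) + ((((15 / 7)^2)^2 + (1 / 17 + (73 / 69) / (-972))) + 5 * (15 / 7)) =23361360455357 / 13687572780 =1706.76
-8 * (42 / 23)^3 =-592704 / 12167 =-48.71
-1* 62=-62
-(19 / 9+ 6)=-73 / 9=-8.11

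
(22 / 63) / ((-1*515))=-22 / 32445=-0.00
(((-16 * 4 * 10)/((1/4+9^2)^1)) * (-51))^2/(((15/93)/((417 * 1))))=8814101004288/21125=417235550.50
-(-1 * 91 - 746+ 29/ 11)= 834.36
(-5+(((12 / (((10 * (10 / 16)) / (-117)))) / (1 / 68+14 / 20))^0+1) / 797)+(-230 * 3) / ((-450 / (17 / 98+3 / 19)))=-4.49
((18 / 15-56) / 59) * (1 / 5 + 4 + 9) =-12.26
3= 3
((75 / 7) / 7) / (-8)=-75 / 392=-0.19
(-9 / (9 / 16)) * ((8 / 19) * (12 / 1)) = -1536 / 19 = -80.84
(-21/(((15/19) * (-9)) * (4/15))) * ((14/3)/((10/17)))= 15827/180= 87.93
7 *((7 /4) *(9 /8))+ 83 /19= 18.15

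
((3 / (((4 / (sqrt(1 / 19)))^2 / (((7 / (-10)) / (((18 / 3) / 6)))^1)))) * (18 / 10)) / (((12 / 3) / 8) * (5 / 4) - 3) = 189 / 36100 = 0.01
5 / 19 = 0.26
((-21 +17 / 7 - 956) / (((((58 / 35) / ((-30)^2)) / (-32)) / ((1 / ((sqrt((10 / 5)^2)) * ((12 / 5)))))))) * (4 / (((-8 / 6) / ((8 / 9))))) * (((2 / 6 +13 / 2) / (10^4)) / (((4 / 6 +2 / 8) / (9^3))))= -1631222064 / 319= -5113548.79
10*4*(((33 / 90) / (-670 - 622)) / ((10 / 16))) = -0.02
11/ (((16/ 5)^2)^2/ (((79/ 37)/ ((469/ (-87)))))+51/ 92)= -4347172500/ 104407574261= -0.04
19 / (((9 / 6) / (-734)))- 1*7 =-27913 / 3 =-9304.33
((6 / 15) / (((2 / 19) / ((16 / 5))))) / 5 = 304 / 125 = 2.43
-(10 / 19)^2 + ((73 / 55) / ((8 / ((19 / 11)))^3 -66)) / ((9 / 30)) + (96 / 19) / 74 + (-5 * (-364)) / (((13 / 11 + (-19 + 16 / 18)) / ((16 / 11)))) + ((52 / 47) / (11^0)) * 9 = -145455389814962333 / 992930863352637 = -146.49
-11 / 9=-1.22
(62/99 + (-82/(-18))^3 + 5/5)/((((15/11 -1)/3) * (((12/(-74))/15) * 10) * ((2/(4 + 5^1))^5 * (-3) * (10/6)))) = 1733401863/640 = 2708440.41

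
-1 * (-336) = 336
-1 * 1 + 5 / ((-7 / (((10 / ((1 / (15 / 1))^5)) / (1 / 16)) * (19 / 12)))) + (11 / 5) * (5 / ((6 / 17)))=-5771248733 / 42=-137410684.12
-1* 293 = -293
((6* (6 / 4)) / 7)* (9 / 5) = 81 / 35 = 2.31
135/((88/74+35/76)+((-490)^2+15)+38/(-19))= 0.00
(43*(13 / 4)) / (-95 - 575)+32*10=857041 / 2680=319.79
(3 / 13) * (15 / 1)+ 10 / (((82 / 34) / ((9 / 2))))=22.12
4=4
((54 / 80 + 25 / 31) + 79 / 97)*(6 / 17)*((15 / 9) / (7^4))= 276149 / 490946876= 0.00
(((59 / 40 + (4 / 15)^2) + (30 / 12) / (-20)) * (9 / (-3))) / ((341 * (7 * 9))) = -1279 / 6444900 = -0.00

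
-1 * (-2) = 2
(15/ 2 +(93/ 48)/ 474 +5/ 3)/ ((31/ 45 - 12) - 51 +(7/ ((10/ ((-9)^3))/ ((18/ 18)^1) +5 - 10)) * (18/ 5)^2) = -19065667875/ 167160076544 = -0.11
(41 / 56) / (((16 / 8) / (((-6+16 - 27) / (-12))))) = 0.52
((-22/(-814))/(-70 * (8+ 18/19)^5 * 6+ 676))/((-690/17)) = 42093683/1522413133610150280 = 0.00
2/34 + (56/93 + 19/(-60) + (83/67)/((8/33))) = 5.45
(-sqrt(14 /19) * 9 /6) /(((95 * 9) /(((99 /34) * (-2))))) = 33 * sqrt(266) /61370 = 0.01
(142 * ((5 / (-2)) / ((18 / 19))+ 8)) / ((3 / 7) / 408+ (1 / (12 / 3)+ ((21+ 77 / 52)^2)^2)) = 0.00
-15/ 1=-15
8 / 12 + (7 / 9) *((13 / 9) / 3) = 253 / 243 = 1.04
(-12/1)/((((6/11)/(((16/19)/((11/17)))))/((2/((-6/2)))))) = 1088/57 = 19.09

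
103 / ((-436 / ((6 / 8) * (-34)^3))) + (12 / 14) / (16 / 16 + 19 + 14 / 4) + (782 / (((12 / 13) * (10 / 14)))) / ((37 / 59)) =176242134857 / 19902855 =8855.12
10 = 10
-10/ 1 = -10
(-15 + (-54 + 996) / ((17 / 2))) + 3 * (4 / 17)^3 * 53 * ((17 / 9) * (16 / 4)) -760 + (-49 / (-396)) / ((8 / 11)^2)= -431669893 / 665856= -648.29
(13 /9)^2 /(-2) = -169 /162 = -1.04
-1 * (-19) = 19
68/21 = 3.24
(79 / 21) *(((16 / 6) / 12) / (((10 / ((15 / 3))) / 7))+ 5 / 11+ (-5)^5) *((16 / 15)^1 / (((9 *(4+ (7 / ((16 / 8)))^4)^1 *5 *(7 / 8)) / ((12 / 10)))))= -2.48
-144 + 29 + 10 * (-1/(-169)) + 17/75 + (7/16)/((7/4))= -5803333/50700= -114.46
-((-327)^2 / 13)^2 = -11433811041 / 169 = -67655686.63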